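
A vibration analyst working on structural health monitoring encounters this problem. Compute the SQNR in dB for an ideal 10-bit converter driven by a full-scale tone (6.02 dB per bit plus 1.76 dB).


Theoretical SNR for a full-scale sinusoid:
SNR = 6.02 * N + 1.76
    = 6.02 * 10 + 1.76
    = 60.2 + 1.76
    = 61.96 dB

61.96 dB


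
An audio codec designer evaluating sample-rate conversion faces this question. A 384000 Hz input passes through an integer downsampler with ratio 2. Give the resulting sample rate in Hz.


Decimation reduces the sample rate:
fs_out = fs_in / M
       = 384000 / 2
       = 192000.0 Hz

192000.0 Hz


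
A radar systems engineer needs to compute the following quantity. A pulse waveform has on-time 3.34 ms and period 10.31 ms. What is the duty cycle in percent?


Duty cycle as a percentage:
DC = (t_on / T) * 100
   = (3.34 / 10.31) * 100
   = 0.323957 * 100
   = 32.4 %

32.4 %


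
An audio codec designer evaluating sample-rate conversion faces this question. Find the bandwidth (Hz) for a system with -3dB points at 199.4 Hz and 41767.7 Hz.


Bandwidth is the difference of -3dB frequencies:
BW = f_high - f_low
   = 41767.7 - 199.4
   = 41568.3 Hz

41568.3 Hz


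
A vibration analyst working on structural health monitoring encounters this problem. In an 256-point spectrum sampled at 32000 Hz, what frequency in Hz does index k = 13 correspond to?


Frequency of DFT bin k:
f_k = k * fs / N
    = 13 * 32000 / 256
    = 416000 / 256
    = 1625.0 Hz

1625.0 Hz


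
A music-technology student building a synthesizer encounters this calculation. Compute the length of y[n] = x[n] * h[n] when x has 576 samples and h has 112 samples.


Linear convolution output length:
L = N + M - 1
  = 576 + 112 - 1
  = 687 samples

687


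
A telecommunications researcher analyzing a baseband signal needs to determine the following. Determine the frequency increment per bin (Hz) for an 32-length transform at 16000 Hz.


DFT frequency resolution:
df = fs / N
   = 16000 / 32
   = 500.0 Hz

500.0 Hz


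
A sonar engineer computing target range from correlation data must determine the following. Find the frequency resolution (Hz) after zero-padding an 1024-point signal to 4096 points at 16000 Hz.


Frequency resolution after zero-padding:
N_padded = 1024 * 4 = 4096
df = fs / N_padded
   = 16000 / 4096
   = 3.9062 Hz

3.9062 Hz


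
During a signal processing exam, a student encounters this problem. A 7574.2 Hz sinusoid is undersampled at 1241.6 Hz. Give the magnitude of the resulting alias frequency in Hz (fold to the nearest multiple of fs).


Compute the nearest integer multiple of fs to the signal:
n = round(7574.2 / 1241.6) = 6
f_alias = |7574.2 - 6 * 1241.6|
        = |7574.2 - 7449.6|
        = 124.6 Hz

124.6


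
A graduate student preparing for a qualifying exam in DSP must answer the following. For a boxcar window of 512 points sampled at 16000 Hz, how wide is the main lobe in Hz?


Main lobe width for a rectangular window:
Width = 2 * fs / N
      = 2 * 16000 / 512
      = 32000 / 512
      = 62.5 Hz

62.5 Hz


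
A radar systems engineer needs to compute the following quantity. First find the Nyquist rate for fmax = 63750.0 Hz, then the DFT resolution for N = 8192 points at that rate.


Step 1 — Nyquist sampling rate:
fs = 2 * fmax = 2 * 63750.0 = 127500.0 Hz

Step 2 — DFT bin spacing:
df = fs / N = 127500.0 / 8192 = 15.564 Hz

15.564 Hz


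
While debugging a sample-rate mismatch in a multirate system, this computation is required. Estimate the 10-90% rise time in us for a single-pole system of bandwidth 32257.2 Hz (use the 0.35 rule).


Rise time from bandwidth relationship:
tr = 0.35 / BW
   = 0.35 / 32257.2
   = 1.085029079e-05 s
   = 10.8503 us

10.8503 us


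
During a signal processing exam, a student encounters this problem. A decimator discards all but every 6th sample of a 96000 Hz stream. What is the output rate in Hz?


Decimation reduces the sample rate:
fs_out = fs_in / M
       = 96000 / 6
       = 16000.0 Hz

16000.0 Hz


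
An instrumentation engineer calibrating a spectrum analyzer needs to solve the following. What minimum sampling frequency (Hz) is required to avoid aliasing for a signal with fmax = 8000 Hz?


The Nyquist rate is twice the maximum frequency component.
fs_min = 2 * fmax
      = 2 * 8000
      = 16000 Hz

16000


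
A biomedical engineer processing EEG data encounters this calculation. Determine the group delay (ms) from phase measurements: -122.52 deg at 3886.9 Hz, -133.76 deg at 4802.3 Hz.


Group delay from phase difference:
tau = -d(phi)/d(omega)
d(phi) = -11.24 deg = -0.196175 rad
d(omega) = 2*pi*(4802.3 - 3886.9) = 5751.6278 rad/s
tau = -(-0.196175) / 5751.6278
    = 0.0341 ms

0.0341 ms


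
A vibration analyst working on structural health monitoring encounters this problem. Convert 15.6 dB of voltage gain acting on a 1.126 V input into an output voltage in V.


Output voltage from dB gain:
V_out = V_in * 10^(gain_dB / 20)
      = 1.126 * 10^(15.6 / 20)
      = 1.126 * 6.025596
      = 6.7848 V

6.7848 V


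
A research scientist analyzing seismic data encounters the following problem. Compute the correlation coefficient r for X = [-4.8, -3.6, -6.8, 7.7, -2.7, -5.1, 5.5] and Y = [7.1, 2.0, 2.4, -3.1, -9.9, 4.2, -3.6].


Pearson correlation coefficient (population):
r = cov(X,Y) / (std(X) * std(Y))
Mean X = -1.4, Mean Y = -0.1286
Cov(X,Y) = -13.888571
Std(X) = 5.228493, Std(Y) = 5.322114
r = -0.4991

-0.4991


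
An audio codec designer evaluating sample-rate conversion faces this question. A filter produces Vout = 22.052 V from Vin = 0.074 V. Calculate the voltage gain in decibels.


Voltage gain in dB:
G = 20 * log10(Vout / Vin)
  = 20 * log10(22.052 / 0.074)
  = 20 * log10(298.0)
  = 20 * 2.474216
  = 49.48 dB

49.48 dB


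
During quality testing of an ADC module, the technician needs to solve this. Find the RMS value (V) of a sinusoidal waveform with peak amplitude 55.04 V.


RMS voltage for a sinusoidal waveform:
V_rms = V_peak / sqrt(2)
      = 55.04 / 1.414214
      = 38.919 V

38.919 V


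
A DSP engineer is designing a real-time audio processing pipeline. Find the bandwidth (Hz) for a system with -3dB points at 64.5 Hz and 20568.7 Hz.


Bandwidth is the difference of -3dB frequencies:
BW = f_high - f_low
   = 20568.7 - 64.5
   = 20504.2 Hz

20504.2 Hz


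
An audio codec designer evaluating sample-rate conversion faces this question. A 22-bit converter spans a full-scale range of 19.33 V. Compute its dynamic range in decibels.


Dynamic range from full-scale to LSB:
V_min = V_max / 2^bits = 19.33 / 2^22
DR = 20 * log10(V_max / V_min)
   = 20 * log10(2^22)
   = 20 * 22 * log10(2)
   = 132.45 dB

132.45 dB


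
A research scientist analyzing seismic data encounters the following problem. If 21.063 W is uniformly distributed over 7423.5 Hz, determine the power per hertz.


Power spectral density:
PSD = P / BW
    = 21.063 / 7423.5
    = 0.00283734 W/Hz

0.00283734 W/Hz


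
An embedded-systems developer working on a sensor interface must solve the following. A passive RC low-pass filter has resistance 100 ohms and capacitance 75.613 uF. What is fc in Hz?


Cutoff frequency of a first-order RC filter:
fc = 1 / (2 * pi * R * C)
C = 75.613 uF = 7.5613e-05 F
fc = 1 / (2 * pi * 100 * 7.5613e-05)
   = 1 / 0.047509049063177
   = 21.048622 Hz

21.048622 Hz


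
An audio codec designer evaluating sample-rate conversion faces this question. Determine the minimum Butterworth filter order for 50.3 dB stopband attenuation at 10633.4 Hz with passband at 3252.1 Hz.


Butterworth filter order formula:
n = log10(10^(A/10) - 1) / (2 * log10(f_stop/f_pass))
10^(50.3/10) - 1 = 107150.9305
f_stop/f_pass = 10633.4 / 3252.1 = 3.2697
n = 4.8882 -> ceil = 5

5


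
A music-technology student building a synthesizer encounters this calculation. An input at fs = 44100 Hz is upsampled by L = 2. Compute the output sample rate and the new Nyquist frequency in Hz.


Step 1 — output sample rate after interpolation by L:
fs_out = L * fs_in = 2 * 44100 = 88200 Hz

Step 2 — Nyquist frequency of the output stream:
f_Nyq = fs_out / 2 = 88200 / 2 = 44100.0 Hz

fs_out = 88200 Hz; f_Nyquist = 44100.0 Hz


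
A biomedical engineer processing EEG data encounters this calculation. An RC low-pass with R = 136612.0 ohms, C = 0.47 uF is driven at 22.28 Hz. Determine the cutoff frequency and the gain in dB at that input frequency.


Step 1 — cutoff frequency:
fc = 1 / (2*pi*R*C)
C = 0.47 uF = 4.7e-07 F
fc = 1 / (2*pi*136612.0*4.7e-07)
   = 2.47875 Hz

Step 2 — magnitude at f = 22.28 Hz:
|H(f)| = 1 / sqrt(1 + (f/fc)^2)
f/fc = 22.28 / 2.47875 = 8.988401
|H| = 1 / sqrt(1 + 80.791353) = 0.1105723
|H|_dB = 20*log10(0.1105723) = -19.13 dB

fc = 2.47875 Hz; |H(22.28 Hz)| = -19.13 dB


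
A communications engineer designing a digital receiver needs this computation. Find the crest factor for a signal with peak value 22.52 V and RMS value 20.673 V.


Crest factor is the ratio of peak to RMS:
CF = V_peak / V_rms
   = 22.52 / 20.673
   = 1.0893

1.0893


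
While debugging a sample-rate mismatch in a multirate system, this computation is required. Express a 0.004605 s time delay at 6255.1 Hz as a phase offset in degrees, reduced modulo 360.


Phase shift from frequency and time delay:
phi = 360 * f * t_delay
    = 360 * 6255.1 * 0.004605
    = 10369.7 degrees
    mod 360 = 289.7 degrees

289.7 degrees


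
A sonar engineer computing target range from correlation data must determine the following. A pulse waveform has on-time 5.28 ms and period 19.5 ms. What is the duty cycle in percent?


Duty cycle as a percentage:
DC = (t_on / T) * 100
   = (5.28 / 19.5) * 100
   = 0.270769 * 100
   = 27.08 %

27.08 %


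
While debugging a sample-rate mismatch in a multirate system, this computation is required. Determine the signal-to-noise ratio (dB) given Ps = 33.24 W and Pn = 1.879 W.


SNR in decibels:
SNR = 10 * log10(Ps / Pn)
    = 10 * log10(33.24 / 1.879)
    = 10 * log10(17.6903)
    = 10 * 1.2477
    = 12.48 dB

12.48 dB


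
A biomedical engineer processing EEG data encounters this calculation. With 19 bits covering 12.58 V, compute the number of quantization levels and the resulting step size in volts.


Step 1 — number of quantization levels:
L = 2^N = 2^19 = 524288

Step 2 — LSB step size:
delta = Vfs / L
      = 12.58 / 524288
      = 2.399e-05 V

Levels = 524288; step size = 2.399e-05 V


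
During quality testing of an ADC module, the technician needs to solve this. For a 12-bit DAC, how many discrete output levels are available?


Number of quantization levels = 2^N
= 2^12
= 4096

4096


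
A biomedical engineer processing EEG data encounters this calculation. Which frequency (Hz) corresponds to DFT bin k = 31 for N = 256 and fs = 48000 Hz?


Frequency of DFT bin k:
f_k = k * fs / N
    = 31 * 48000 / 256
    = 1488000 / 256
    = 5812.5 Hz

5812.5 Hz


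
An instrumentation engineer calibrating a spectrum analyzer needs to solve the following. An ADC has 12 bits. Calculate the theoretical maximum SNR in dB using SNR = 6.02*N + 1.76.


Theoretical SNR for a full-scale sinusoid:
SNR = 6.02 * N + 1.76
    = 6.02 * 12 + 1.76
    = 72.24 + 1.76
    = 74.0 dB

74.0 dB


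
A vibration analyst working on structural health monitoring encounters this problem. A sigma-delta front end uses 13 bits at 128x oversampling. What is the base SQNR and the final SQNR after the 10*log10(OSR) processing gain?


Step 1 — baseline SQNR at Nyquist:
SQNR_base = 6.02*N + 1.76
          = 6.02*13 + 1.76
          = 80.02 dB

Step 2 — oversampling processing gain:
G = 10*log10(OSR) = 10*log10(128) = 21.07 dB

Step 3 — total:
SQNR_total = 80.02 + 21.07 = 101.09 dB

Base SQNR = 80.02 dB; oversampled SQNR = 101.09 dB


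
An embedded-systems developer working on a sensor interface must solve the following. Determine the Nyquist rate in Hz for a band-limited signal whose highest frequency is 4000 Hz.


The Nyquist rate is twice the maximum frequency component.
fs_min = 2 * fmax
      = 2 * 4000
      = 8000 Hz

8000


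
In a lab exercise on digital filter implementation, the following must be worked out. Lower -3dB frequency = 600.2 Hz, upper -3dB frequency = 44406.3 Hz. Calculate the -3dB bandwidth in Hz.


Bandwidth is the difference of -3dB frequencies:
BW = f_high - f_low
   = 44406.3 - 600.2
   = 43806.1 Hz

43806.1 Hz


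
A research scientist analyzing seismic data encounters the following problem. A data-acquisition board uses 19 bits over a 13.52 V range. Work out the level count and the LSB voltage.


Step 1 — number of quantization levels:
L = 2^N = 2^19 = 524288

Step 2 — LSB step size:
delta = Vfs / L
      = 13.52 / 524288
      = 2.579e-05 V

Levels = 524288; step size = 2.579e-05 V


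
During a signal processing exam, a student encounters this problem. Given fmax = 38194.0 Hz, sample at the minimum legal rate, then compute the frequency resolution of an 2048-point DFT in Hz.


Step 1 — Nyquist sampling rate:
fs = 2 * fmax = 2 * 38194.0 = 76388.0 Hz

Step 2 — DFT bin spacing:
df = fs / N = 76388.0 / 2048 = 37.2988 Hz

37.2988 Hz


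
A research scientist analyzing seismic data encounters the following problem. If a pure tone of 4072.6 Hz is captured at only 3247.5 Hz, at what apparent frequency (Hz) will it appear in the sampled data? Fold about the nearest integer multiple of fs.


Compute the nearest integer multiple of fs to the signal:
n = round(4072.6 / 3247.5) = 1
f_alias = |4072.6 - 1 * 3247.5|
        = |4072.6 - 3247.5|
        = 825.1 Hz

825.1


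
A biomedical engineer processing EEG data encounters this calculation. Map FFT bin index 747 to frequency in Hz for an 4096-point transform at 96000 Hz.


Frequency of DFT bin k:
f_k = k * fs / N
    = 747 * 96000 / 4096
    = 71712000 / 4096
    = 17507.812 Hz

17507.812 Hz


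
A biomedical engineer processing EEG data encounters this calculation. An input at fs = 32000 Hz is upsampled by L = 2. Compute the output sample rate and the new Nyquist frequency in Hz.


Step 1 — output sample rate after interpolation by L:
fs_out = L * fs_in = 2 * 32000 = 64000 Hz

Step 2 — Nyquist frequency of the output stream:
f_Nyq = fs_out / 2 = 64000 / 2 = 32000.0 Hz

fs_out = 64000 Hz; f_Nyquist = 32000.0 Hz


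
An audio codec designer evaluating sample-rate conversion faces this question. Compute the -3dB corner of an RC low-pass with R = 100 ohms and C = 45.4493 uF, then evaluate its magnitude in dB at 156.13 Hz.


Step 1 — cutoff frequency:
fc = 1 / (2*pi*R*C)
C = 45.4493 uF = 4.54493e-05 F
fc = 1 / (2*pi*100*4.54493e-05)
   = 35.0181 Hz

Step 2 — magnitude at f = 156.13 Hz:
|H(f)| = 1 / sqrt(1 + (f/fc)^2)
f/fc = 156.13 / 35.0181 = 4.458551
|H| = 1 / sqrt(1 + 19.878677) = 0.218851
|H|_dB = 20*log10(0.218851) = -13.2 dB

fc = 35.0181 Hz; |H(156.13 Hz)| = -13.2 dB


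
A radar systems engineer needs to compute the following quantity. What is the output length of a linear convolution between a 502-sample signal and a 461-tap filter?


Linear convolution output length:
L = N + M - 1
  = 502 + 461 - 1
  = 962 samples

962


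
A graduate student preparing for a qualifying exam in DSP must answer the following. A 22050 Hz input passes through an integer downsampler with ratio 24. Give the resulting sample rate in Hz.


Decimation reduces the sample rate:
fs_out = fs_in / M
       = 22050 / 24
       = 918.75 Hz

918.75 Hz


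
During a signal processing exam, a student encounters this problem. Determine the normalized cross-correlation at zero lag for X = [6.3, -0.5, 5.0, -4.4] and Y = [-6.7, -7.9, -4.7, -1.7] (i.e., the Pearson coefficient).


Pearson correlation coefficient (population):
r = cov(X,Y) / (std(X) * std(Y))
Mean X = 1.6, Mean Y = -5.25
Cov(X,Y) = -5.17
Std(X) = 4.302906, Std(Y) = 2.346806
r = -0.512

-0.512


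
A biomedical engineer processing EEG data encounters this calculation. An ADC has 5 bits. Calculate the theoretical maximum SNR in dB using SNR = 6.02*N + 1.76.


Theoretical SNR for a full-scale sinusoid:
SNR = 6.02 * N + 1.76
    = 6.02 * 5 + 1.76
    = 30.1 + 1.76
    = 31.86 dB

31.86 dB


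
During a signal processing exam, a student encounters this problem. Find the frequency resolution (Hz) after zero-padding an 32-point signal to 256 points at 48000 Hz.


Frequency resolution after zero-padding:
N_padded = 32 * 8 = 256
df = fs / N_padded
   = 48000 / 256
   = 187.5 Hz

187.5 Hz


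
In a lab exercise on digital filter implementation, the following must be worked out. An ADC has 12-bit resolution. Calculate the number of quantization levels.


Number of quantization levels = 2^N
= 2^12
= 4096

4096


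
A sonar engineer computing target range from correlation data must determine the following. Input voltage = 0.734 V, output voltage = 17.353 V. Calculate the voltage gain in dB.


Voltage gain in dB:
G = 20 * log10(Vout / Vin)
  = 20 * log10(17.353 / 0.734)
  = 20 * log10(23.641689)
  = 20 * 1.373679
  = 27.47 dB

27.47 dB


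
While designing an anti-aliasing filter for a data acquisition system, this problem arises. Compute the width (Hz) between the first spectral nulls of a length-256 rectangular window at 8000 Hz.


Main lobe width for a rectangular window:
Width = 2 * fs / N
      = 2 * 8000 / 256
      = 16000 / 256
      = 62.5 Hz

62.5 Hz


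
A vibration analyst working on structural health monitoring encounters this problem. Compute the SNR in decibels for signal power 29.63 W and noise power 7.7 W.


SNR in decibels:
SNR = 10 * log10(Ps / Pn)
    = 10 * log10(29.63 / 7.7)
    = 10 * log10(3.8481)
    = 10 * 0.5852
    = 5.85 dB

5.85 dB


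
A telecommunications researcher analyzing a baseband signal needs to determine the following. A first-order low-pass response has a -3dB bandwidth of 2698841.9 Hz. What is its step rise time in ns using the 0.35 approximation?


Rise time from bandwidth relationship:
tr = 0.35 / BW
   = 0.35 / 2698841.9
   = 1.29685255e-07 s
   = 129.6853 ns

129.6853 ns


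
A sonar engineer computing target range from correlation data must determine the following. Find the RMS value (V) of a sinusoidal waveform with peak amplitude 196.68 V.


RMS voltage for a sinusoidal waveform:
V_rms = V_peak / sqrt(2)
      = 196.68 / 1.414214
      = 139.074 V

139.074 V


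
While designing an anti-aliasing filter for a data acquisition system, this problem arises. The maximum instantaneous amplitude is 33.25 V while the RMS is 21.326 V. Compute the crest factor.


Crest factor is the ratio of peak to RMS:
CF = V_peak / V_rms
   = 33.25 / 21.326
   = 1.5591

1.5591


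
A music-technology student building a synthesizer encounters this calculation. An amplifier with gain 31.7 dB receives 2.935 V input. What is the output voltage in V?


Output voltage from dB gain:
V_out = V_in * 10^(gain_dB / 20)
      = 2.935 * 10^(31.7 / 20)
      = 2.935 * 38.459178
      = 112.8777 V

112.8777 V


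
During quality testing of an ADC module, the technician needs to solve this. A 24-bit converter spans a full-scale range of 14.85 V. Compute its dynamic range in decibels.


Dynamic range from full-scale to LSB:
V_min = V_max / 2^bits = 14.85 / 2^24
DR = 20 * log10(V_max / V_min)
   = 20 * log10(2^24)
   = 20 * 24 * log10(2)
   = 144.49 dB

144.49 dB


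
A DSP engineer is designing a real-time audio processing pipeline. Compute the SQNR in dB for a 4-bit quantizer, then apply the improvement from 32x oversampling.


Step 1 — baseline SQNR at Nyquist:
SQNR_base = 6.02*N + 1.76
          = 6.02*4 + 1.76
          = 25.84 dB

Step 2 — oversampling processing gain:
G = 10*log10(OSR) = 10*log10(32) = 15.05 dB

Step 3 — total:
SQNR_total = 25.84 + 15.05 = 40.89 dB

Base SQNR = 25.84 dB; oversampled SQNR = 40.89 dB


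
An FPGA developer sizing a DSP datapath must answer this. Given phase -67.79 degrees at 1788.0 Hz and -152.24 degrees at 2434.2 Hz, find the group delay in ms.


Group delay from phase difference:
tau = -d(phi)/d(omega)
d(phi) = -84.45 deg = -1.473931 rad
d(omega) = 2*pi*(2434.2 - 1788.0) = 4060.1943 rad/s
tau = -(-1.473931) / 4060.1943
    = 0.363 ms

0.363 ms


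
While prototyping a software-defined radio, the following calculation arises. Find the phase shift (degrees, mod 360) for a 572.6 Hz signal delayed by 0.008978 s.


Phase shift from frequency and time delay:
phi = 360 * f * t_delay
    = 360 * 572.6 * 0.008978
    = 1850.69 degrees
    mod 360 = 50.69 degrees

50.69 degrees


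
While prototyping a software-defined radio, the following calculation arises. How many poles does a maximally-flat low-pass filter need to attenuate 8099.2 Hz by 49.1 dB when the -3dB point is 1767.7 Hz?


Butterworth filter order formula:
n = log10(10^(A/10) - 1) / (2 * log10(f_stop/f_pass))
10^(49.1/10) - 1 = 81282.0516
f_stop/f_pass = 8099.2 / 1767.7 = 4.5818
n = 3.7139 -> ceil = 4

4


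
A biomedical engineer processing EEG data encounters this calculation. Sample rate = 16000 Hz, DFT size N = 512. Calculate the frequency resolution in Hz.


DFT frequency resolution:
df = fs / N
   = 16000 / 512
   = 31.25 Hz

31.25 Hz


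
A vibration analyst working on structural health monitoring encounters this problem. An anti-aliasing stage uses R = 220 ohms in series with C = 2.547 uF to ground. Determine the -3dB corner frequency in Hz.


Cutoff frequency of a first-order RC filter:
fc = 1 / (2 * pi * R * C)
C = 2.547 uF = 2.547e-06 F
fc = 1 / (2 * pi * 220 * 2.547e-06)
   = 1 / 0.003520720055025
   = 284.032807 Hz

284.032807 Hz


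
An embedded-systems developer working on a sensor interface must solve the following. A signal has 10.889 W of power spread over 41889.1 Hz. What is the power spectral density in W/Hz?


Power spectral density:
PSD = P / BW
    = 10.889 / 41889.1
    = 0.00025995 W/Hz

0.00025995 W/Hz


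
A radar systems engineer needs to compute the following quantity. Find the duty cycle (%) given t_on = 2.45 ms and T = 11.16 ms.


Duty cycle as a percentage:
DC = (t_on / T) * 100
   = (2.45 / 11.16) * 100
   = 0.219534 * 100
   = 21.95 %

21.95 %


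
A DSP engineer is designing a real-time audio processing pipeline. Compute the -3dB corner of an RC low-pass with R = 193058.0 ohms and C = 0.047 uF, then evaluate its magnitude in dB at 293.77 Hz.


Step 1 — cutoff frequency:
fc = 1 / (2*pi*R*C)
C = 0.047 uF = 4.7e-08 F
fc = 1 / (2*pi*193058.0*4.7e-08)
   = 17.5402 Hz

Step 2 — magnitude at f = 293.77 Hz:
|H(f)| = 1 / sqrt(1 + (f/fc)^2)
f/fc = 293.77 / 17.5402 = 16.748384
|H| = 1 / sqrt(1 + 280.508367) = 0.0596011
|H|_dB = 20*log10(0.0596011) = -24.49 dB

fc = 17.5402 Hz; |H(293.77 Hz)| = -24.49 dB


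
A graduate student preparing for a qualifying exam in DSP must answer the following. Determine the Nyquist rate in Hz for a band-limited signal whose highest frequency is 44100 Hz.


The Nyquist rate is twice the maximum frequency component.
fs_min = 2 * fmax
      = 2 * 44100
      = 88200 Hz

88200


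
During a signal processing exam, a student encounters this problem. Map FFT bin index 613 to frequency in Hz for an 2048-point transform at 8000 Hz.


Frequency of DFT bin k:
f_k = k * fs / N
    = 613 * 8000 / 2048
    = 4904000 / 2048
    = 2394.531 Hz

2394.531 Hz


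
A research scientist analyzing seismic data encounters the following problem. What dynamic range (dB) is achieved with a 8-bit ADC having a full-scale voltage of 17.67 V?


Dynamic range from full-scale to LSB:
V_min = V_max / 2^bits = 17.67 / 2^8
DR = 20 * log10(V_max / V_min)
   = 20 * log10(2^8)
   = 20 * 8 * log10(2)
   = 48.16 dB

48.16 dB


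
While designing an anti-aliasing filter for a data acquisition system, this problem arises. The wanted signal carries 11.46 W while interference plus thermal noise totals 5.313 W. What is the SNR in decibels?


SNR in decibels:
SNR = 10 * log10(Ps / Pn)
    = 10 * log10(11.46 / 5.313)
    = 10 * log10(2.157)
    = 10 * 0.3338
    = 3.34 dB

3.34 dB


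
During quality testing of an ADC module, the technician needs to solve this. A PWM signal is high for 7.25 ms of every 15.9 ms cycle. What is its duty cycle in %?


Duty cycle as a percentage:
DC = (t_on / T) * 100
   = (7.25 / 15.9) * 100
   = 0.455975 * 100
   = 45.6 %

45.6 %


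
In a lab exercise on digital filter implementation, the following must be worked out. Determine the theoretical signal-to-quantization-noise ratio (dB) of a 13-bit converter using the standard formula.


Theoretical SNR for a full-scale sinusoid:
SNR = 6.02 * N + 1.76
    = 6.02 * 13 + 1.76
    = 78.26 + 1.76
    = 80.02 dB

80.02 dB


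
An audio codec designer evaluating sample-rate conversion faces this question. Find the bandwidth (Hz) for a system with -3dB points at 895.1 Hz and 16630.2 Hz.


Bandwidth is the difference of -3dB frequencies:
BW = f_high - f_low
   = 16630.2 - 895.1
   = 15735.1 Hz

15735.1 Hz


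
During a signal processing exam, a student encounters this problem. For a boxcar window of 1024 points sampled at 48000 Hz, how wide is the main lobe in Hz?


Main lobe width for a rectangular window:
Width = 2 * fs / N
      = 2 * 48000 / 1024
      = 96000 / 1024
      = 93.75 Hz

93.75 Hz


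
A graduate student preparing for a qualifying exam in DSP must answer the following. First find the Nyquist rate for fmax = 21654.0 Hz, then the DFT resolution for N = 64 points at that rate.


Step 1 — Nyquist sampling rate:
fs = 2 * fmax = 2 * 21654.0 = 43308.0 Hz

Step 2 — DFT bin spacing:
df = fs / N = 43308.0 / 64 = 676.6875 Hz

676.6875 Hz


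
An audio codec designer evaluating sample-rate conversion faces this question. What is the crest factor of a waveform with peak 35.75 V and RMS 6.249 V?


Crest factor is the ratio of peak to RMS:
CF = V_peak / V_rms
   = 35.75 / 6.249
   = 5.7209

5.7209


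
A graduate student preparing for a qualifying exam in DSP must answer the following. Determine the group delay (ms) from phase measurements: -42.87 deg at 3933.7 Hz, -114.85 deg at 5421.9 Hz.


Group delay from phase difference:
tau = -d(phi)/d(omega)
d(phi) = -71.98 deg = -1.256288 rad
d(omega) = 2*pi*(5421.9 - 3933.7) = 9350.6364 rad/s
tau = -(-1.256288) / 9350.6364
    = 0.1344 ms

0.1344 ms


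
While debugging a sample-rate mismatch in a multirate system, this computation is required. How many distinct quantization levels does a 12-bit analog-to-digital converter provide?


Number of quantization levels = 2^N
= 2^12
= 4096

4096


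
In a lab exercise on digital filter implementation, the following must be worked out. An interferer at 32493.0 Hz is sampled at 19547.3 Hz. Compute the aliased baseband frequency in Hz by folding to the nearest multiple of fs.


Compute the nearest integer multiple of fs to the signal:
n = round(32493.0 / 19547.3) = 2
f_alias = |32493.0 - 2 * 19547.3|
        = |32493.0 - 39094.6|
        = 6601.6 Hz

6601.6


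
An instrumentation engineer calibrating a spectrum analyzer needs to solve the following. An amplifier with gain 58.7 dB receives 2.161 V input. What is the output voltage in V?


Output voltage from dB gain:
V_out = V_in * 10^(gain_dB / 20)
      = 2.161 * 10^(58.7 / 20)
      = 2.161 * 860.993752
      = 1860.6075 V

1860.6075 V


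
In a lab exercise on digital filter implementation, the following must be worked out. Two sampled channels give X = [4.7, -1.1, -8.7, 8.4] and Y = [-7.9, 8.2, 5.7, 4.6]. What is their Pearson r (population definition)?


Pearson correlation coefficient (population):
r = cov(X,Y) / (std(X) * std(Y))
Mean X = 0.825, Mean Y = 2.65
Cov(X,Y) = -16.46125
Std(X) = 6.458086, Std(Y) = 6.229165
r = -0.4092

-0.4092


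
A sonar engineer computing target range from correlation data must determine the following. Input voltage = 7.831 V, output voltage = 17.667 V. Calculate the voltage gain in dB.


Voltage gain in dB:
G = 20 * log10(Vout / Vin)
  = 20 * log10(17.667 / 7.831)
  = 20 * log10(2.256034)
  = 20 * 0.353346
  = 7.07 dB

7.07 dB


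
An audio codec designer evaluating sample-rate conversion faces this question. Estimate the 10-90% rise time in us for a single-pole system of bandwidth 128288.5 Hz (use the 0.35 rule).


Rise time from bandwidth relationship:
tr = 0.35 / BW
   = 0.35 / 128288.5
   = 2.728225835e-06 s
   = 2.7282 us

2.7282 us


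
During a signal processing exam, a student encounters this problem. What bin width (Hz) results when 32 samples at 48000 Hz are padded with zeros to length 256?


Frequency resolution after zero-padding:
N_padded = 32 * 8 = 256
df = fs / N_padded
   = 48000 / 256
   = 187.5 Hz

187.5 Hz


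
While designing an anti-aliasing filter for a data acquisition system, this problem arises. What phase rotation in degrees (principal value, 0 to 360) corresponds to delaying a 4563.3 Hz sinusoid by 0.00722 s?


Phase shift from frequency and time delay:
phi = 360 * f * t_delay
    = 360 * 4563.3 * 0.00722
    = 11860.93 degrees
    mod 360 = 340.93 degrees

340.93 degrees


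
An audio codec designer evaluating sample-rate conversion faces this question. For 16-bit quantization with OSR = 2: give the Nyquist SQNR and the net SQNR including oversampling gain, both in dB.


Step 1 — baseline SQNR at Nyquist:
SQNR_base = 6.02*N + 1.76
          = 6.02*16 + 1.76
          = 98.08 dB

Step 2 — oversampling processing gain:
G = 10*log10(OSR) = 10*log10(2) = 3.01 dB

Step 3 — total:
SQNR_total = 98.08 + 3.01 = 101.09 dB

Base SQNR = 98.08 dB; oversampled SQNR = 101.09 dB


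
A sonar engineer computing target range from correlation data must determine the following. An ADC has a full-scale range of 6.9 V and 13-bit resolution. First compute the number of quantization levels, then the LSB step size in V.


Step 1 — number of quantization levels:
L = 2^N = 2^13 = 8192

Step 2 — LSB step size:
delta = Vfs / L
      = 6.9 / 8192
      = 0.00084229 V

Levels = 8192; step size = 0.00084229 V


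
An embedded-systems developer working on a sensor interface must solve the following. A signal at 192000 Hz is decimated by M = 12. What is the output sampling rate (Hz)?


Decimation reduces the sample rate:
fs_out = fs_in / M
       = 192000 / 12
       = 16000.0 Hz

16000.0 Hz


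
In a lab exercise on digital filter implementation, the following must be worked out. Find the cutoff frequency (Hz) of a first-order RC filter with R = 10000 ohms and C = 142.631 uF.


Cutoff frequency of a first-order RC filter:
fc = 1 / (2 * pi * R * C)
C = 142.631 uF = 0.000142631 F
fc = 1 / (2 * pi * 10000 * 0.000142631)
   = 1 / 8.9617700354833
   = 0.111585 Hz

0.111585 Hz


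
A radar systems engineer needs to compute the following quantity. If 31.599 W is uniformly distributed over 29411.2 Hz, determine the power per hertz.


Power spectral density:
PSD = P / BW
    = 31.599 / 29411.2
    = 0.00107439 W/Hz

0.00107439 W/Hz


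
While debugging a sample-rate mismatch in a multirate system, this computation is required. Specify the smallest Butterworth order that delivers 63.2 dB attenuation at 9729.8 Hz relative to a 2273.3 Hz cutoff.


Butterworth filter order formula:
n = log10(10^(A/10) - 1) / (2 * log10(f_stop/f_pass))
10^(63.2/10) - 1 = 2089295.1309
f_stop/f_pass = 9729.8 / 2273.3 = 4.28
n = 5.0044 -> ceil = 6

6


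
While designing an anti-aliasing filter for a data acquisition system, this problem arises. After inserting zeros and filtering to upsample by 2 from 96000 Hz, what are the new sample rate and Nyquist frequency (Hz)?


Step 1 — output sample rate after interpolation by L:
fs_out = L * fs_in = 2 * 96000 = 192000 Hz

Step 2 — Nyquist frequency of the output stream:
f_Nyq = fs_out / 2 = 192000 / 2 = 96000.0 Hz

fs_out = 192000 Hz; f_Nyquist = 96000.0 Hz


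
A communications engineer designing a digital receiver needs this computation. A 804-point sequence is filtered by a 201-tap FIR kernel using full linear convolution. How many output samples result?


Linear convolution output length:
L = N + M - 1
  = 804 + 201 - 1
  = 1004 samples

1004


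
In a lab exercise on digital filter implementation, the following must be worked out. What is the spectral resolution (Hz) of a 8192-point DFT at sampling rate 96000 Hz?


DFT frequency resolution:
df = fs / N
   = 96000 / 8192
   = 11.7188 Hz

11.7188 Hz


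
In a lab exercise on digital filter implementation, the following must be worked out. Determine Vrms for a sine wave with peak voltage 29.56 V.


RMS voltage for a sinusoidal waveform:
V_rms = V_peak / sqrt(2)
      = 29.56 / 1.414214
      = 20.902 V

20.902 V


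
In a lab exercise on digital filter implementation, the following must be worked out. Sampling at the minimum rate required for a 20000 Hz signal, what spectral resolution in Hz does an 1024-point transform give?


Step 1 — Nyquist sampling rate:
fs = 2 * fmax = 2 * 20000 = 40000 Hz

Step 2 — DFT bin spacing:
df = fs / N = 40000 / 1024 = 39.0625 Hz

39.0625 Hz


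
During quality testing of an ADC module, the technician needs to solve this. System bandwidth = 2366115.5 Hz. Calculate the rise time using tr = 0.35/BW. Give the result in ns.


Rise time from bandwidth relationship:
tr = 0.35 / BW
   = 0.35 / 2366115.5
   = 1.47921773e-07 s
   = 147.9218 ns

147.9218 ns


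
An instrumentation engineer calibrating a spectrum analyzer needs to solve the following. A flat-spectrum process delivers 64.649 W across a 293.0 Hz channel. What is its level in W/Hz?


Power spectral density:
PSD = P / BW
    = 64.649 / 293.0
    = 0.22064505 W/Hz

0.22064505 W/Hz


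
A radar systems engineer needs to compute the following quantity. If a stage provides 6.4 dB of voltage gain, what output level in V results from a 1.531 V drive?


Output voltage from dB gain:
V_out = V_in * 10^(gain_dB / 20)
      = 1.531 * 10^(6.4 / 20)
      = 1.531 * 2.089296
      = 3.1987 V

3.1987 V


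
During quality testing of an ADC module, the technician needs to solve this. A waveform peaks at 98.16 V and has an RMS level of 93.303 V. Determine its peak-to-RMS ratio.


Crest factor is the ratio of peak to RMS:
CF = V_peak / V_rms
   = 98.16 / 93.303
   = 1.0521

1.0521


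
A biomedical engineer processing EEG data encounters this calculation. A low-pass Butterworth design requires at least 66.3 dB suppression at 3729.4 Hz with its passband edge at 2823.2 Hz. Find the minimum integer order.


Butterworth filter order formula:
n = log10(10^(A/10) - 1) / (2 * log10(f_stop/f_pass))
10^(66.3/10) - 1 = 4265794.188
f_stop/f_pass = 3729.4 / 2823.2 = 1.321
n = 27.42 -> ceil = 28

28


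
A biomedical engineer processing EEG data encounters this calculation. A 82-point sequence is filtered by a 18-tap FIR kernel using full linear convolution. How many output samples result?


Linear convolution output length:
L = N + M - 1
  = 82 + 18 - 1
  = 99 samples

99


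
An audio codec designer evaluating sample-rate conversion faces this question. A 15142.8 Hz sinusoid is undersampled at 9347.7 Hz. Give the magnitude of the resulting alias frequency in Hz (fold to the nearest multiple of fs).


Compute the nearest integer multiple of fs to the signal:
n = round(15142.8 / 9347.7) = 2
f_alias = |15142.8 - 2 * 9347.7|
        = |15142.8 - 18695.4|
        = 3552.6 Hz

3552.6


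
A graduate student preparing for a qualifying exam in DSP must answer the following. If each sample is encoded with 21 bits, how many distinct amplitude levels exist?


Number of quantization levels = 2^N
= 2^21
= 2097152

2097152


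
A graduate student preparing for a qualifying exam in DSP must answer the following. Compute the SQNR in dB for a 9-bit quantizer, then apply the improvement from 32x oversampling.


Step 1 — baseline SQNR at Nyquist:
SQNR_base = 6.02*N + 1.76
          = 6.02*9 + 1.76
          = 55.94 dB

Step 2 — oversampling processing gain:
G = 10*log10(OSR) = 10*log10(32) = 15.05 dB

Step 3 — total:
SQNR_total = 55.94 + 15.05 = 70.99 dB

Base SQNR = 55.94 dB; oversampled SQNR = 70.99 dB


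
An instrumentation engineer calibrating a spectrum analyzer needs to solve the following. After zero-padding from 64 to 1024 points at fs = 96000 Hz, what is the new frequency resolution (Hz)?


Frequency resolution after zero-padding:
N_padded = 64 * 16 = 1024
df = fs / N_padded
   = 96000 / 1024
   = 93.75 Hz

93.75 Hz


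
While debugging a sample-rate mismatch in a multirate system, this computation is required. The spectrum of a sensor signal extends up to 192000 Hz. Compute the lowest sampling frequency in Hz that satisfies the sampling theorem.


The Nyquist rate is twice the maximum frequency component.
fs_min = 2 * fmax
      = 2 * 192000
      = 384000 Hz

384000


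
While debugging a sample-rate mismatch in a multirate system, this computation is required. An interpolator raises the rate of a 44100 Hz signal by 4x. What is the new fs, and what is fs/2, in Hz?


Step 1 — output sample rate after interpolation by L:
fs_out = L * fs_in = 4 * 44100 = 176400 Hz

Step 2 — Nyquist frequency of the output stream:
f_Nyq = fs_out / 2 = 176400 / 2 = 88200.0 Hz

fs_out = 176400 Hz; f_Nyquist = 88200.0 Hz


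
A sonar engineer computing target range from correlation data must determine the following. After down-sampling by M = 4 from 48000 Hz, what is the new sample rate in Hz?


Decimation reduces the sample rate:
fs_out = fs_in / M
       = 48000 / 4
       = 12000.0 Hz

12000.0 Hz


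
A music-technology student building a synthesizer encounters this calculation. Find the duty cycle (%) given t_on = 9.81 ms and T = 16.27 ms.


Duty cycle as a percentage:
DC = (t_on / T) * 100
   = (9.81 / 16.27) * 100
   = 0.60295 * 100
   = 60.3 %

60.3 %


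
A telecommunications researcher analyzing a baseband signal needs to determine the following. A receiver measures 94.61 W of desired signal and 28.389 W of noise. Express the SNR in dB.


SNR in decibels:
SNR = 10 * log10(Ps / Pn)
    = 10 * log10(94.61 / 28.389)
    = 10 * log10(3.3326)
    = 10 * 0.5228
    = 5.23 dB

5.23 dB


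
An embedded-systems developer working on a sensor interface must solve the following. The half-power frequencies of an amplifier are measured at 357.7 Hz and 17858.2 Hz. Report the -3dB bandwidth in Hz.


Bandwidth is the difference of -3dB frequencies:
BW = f_high - f_low
   = 17858.2 - 357.7
   = 17500.5 Hz

17500.5 Hz


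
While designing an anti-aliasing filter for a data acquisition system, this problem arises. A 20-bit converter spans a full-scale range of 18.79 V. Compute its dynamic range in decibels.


Dynamic range from full-scale to LSB:
V_min = V_max / 2^bits = 18.79 / 2^20
DR = 20 * log10(V_max / V_min)
   = 20 * log10(2^20)
   = 20 * 20 * log10(2)
   = 120.41 dB

120.41 dB


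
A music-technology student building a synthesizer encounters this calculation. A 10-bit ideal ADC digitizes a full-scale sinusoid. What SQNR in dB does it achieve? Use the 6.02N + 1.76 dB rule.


Theoretical SNR for a full-scale sinusoid:
SNR = 6.02 * N + 1.76
    = 6.02 * 10 + 1.76
    = 60.2 + 1.76
    = 61.96 dB

61.96 dB


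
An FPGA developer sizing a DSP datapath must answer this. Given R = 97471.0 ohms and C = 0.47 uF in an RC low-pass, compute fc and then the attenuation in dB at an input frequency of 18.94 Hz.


Step 1 — cutoff frequency:
fc = 1 / (2*pi*R*C)
C = 0.47 uF = 4.7e-07 F
fc = 1 / (2*pi*97471.0*4.7e-07)
   = 3.47414 Hz

Step 2 — magnitude at f = 18.94 Hz:
|H(f)| = 1 / sqrt(1 + (f/fc)^2)
f/fc = 18.94 / 3.47414 = 5.451709
|H| = 1 / sqrt(1 + 29.721131) = 0.1804186
|H|_dB = 20*log10(0.1804186) = -14.87 dB

fc = 3.47414 Hz; |H(18.94 Hz)| = -14.87 dB


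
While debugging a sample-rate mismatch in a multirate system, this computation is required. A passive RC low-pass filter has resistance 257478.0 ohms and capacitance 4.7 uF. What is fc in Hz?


Cutoff frequency of a first-order RC filter:
fc = 1 / (2 * pi * R * C)
C = 4.7 uF = 4.7e-06 F
fc = 1 / (2 * pi * 257478.0 * 4.7e-06)
   = 1 / 7.6035753366533
   = 0.131517 Hz

0.131517 Hz
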